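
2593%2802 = 2593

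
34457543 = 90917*379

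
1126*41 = 46166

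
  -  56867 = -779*73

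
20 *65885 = 1317700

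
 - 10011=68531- 78542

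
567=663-96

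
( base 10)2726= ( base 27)3JQ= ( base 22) 5dk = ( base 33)2gk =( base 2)101010100110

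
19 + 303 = 322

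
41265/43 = 959 +28/43 = 959.65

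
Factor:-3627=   -  3^2*13^1 *31^1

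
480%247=233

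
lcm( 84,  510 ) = 7140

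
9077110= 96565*94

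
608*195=118560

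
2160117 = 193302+1966815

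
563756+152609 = 716365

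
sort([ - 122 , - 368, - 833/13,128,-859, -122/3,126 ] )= [ - 859,-368,-122,-833/13, - 122/3,126,  128 ]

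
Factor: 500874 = 2^1*3^1*11^1 * 7589^1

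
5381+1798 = 7179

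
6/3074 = 3/1537= 0.00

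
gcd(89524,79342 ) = 2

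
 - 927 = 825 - 1752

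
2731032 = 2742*996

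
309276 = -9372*(-33 ) 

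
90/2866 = 45/1433 = 0.03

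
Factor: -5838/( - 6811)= 6/7 = 2^1 * 3^1*7^( - 1 ) 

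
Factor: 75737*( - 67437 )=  - 5107476069 = - 3^2*  53^1*59^1*127^1*1429^1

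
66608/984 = 8326/123 = 67.69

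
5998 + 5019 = 11017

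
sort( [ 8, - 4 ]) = [ - 4, 8] 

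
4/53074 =2/26537 = 0.00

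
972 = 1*972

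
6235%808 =579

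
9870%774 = 582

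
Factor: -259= - 7^1 * 37^1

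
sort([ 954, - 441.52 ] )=[ - 441.52, 954 ]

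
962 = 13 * 74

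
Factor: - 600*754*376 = -170102400 = - 2^7*3^1*5^2*13^1*29^1*47^1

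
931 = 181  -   - 750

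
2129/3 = 2129/3 = 709.67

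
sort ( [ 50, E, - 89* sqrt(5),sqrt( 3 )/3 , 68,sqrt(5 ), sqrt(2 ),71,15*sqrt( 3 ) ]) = [ -89*sqrt(5),sqrt(3) /3,  sqrt(2), sqrt( 5 ),E,15*sqrt(3 ), 50,68,71]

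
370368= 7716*48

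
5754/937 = 6 + 132/937=6.14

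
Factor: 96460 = 2^2*5^1*7^1*13^1*53^1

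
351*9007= 3161457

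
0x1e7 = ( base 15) 227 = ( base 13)2b6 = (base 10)487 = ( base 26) IJ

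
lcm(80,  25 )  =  400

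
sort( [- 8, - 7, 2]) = [ - 8, - 7,2]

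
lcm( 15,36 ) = 180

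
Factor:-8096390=  -  2^1 *5^1*881^1 *919^1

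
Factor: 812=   2^2 * 7^1*29^1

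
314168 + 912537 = 1226705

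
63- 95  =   - 32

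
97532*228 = 22237296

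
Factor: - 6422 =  - 2^1*  13^2*19^1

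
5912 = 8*739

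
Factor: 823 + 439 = 2^1*631^1 = 1262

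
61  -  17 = 44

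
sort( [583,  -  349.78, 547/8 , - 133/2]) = [  -  349.78, - 133/2,  547/8,583 ] 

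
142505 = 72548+69957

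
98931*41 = 4056171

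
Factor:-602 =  - 2^1*7^1*43^1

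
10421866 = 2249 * 4634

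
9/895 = 9/895  =  0.01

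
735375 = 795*925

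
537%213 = 111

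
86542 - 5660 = 80882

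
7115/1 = 7115 = 7115.00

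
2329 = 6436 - 4107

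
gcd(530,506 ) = 2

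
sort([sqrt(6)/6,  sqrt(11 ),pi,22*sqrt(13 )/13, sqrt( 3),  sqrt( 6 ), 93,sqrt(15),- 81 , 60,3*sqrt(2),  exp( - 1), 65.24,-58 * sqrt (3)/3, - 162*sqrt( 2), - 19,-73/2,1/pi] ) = [ -162*sqrt( 2), - 81,-73/2, -58 * sqrt (3)/3 ,-19, 1/pi, exp( - 1),sqrt( 6)/6,sqrt(3),sqrt ( 6),pi,sqrt( 11), sqrt(15 ),3*sqrt(2),22 * sqrt (13) /13 , 60,65.24,93]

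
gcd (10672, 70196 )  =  92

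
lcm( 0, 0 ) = 0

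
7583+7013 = 14596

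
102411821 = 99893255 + 2518566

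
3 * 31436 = 94308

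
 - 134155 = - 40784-93371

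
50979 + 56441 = 107420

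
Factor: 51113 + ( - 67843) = - 2^1 * 5^1*7^1*239^1 = -16730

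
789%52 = 9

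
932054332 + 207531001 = 1139585333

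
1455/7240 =291/1448= 0.20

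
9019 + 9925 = 18944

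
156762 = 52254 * 3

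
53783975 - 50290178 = 3493797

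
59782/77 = 776 + 30/77 = 776.39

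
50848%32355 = 18493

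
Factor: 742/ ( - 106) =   -  7^1 = - 7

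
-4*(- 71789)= 287156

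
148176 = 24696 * 6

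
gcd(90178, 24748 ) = 2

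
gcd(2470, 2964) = 494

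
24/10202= 12/5101 = 0.00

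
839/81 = 839/81=   10.36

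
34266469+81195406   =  115461875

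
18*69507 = 1251126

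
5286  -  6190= - 904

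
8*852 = 6816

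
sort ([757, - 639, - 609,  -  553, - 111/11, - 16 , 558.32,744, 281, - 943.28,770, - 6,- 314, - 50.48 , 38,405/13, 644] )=[ - 943.28,- 639, - 609  , - 553, - 314, - 50.48, - 16, - 111/11 , - 6,405/13,38, 281,558.32,644,744, 757 , 770]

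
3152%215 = 142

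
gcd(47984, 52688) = 16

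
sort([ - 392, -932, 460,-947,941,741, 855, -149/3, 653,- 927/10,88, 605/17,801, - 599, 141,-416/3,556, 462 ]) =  [ - 947 ,-932, - 599, - 392, - 416/3 , - 927/10, - 149/3,605/17,88,141, 460, 462,556, 653, 741,  801, 855, 941] 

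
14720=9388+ 5332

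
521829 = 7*74547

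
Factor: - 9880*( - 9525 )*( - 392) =  -  2^6*3^1 * 5^3*7^2*13^1*19^1*127^1  =  - 36889944000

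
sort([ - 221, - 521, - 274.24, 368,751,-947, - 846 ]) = [ -947, - 846 ,  -  521, - 274.24, - 221,368, 751] 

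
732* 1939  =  1419348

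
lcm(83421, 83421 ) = 83421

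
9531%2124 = 1035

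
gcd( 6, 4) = 2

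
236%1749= 236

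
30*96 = 2880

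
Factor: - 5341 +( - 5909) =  - 2^1*3^2*5^4 = -  11250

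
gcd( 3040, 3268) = 76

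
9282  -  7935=1347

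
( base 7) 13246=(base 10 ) 3562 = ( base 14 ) 1426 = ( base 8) 6752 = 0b110111101010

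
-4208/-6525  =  4208/6525= 0.64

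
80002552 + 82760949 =162763501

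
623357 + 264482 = 887839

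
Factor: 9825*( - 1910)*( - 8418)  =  157970083500 = 2^2*3^2*5^3*23^1*61^1*131^1 * 191^1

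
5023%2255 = 513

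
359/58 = 359/58  =  6.19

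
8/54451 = 8/54451  =  0.00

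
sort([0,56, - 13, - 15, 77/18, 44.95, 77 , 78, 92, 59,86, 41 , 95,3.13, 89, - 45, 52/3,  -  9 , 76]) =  [-45, - 15, - 13, -9,  0, 3.13 , 77/18,52/3,41, 44.95, 56,59, 76, 77, 78, 86, 89,  92, 95 ] 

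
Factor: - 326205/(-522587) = 3^2*5^1*11^1*13^( - 1)*61^(  -  1)=495/793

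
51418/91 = 51418/91  =  565.03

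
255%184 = 71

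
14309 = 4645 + 9664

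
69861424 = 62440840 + 7420584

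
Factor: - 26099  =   - 26099^1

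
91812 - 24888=66924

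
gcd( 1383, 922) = 461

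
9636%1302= 522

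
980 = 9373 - 8393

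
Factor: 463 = 463^1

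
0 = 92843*0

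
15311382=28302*541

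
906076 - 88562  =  817514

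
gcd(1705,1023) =341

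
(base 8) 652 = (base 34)ci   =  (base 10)426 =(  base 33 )cu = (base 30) e6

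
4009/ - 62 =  - 65+ 21/62 = -64.66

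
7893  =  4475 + 3418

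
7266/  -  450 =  - 17+ 64/75=- 16.15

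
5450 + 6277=11727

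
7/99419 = 7/99419 = 0.00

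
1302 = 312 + 990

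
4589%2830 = 1759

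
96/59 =96/59 = 1.63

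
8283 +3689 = 11972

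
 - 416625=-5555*75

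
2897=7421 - 4524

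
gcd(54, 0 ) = 54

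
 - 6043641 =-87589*69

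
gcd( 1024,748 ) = 4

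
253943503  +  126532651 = 380476154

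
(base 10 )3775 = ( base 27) 54m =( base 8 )7277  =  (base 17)D11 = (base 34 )391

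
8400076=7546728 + 853348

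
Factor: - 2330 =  - 2^1*5^1* 233^1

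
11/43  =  11/43 = 0.26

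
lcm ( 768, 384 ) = 768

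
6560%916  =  148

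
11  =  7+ 4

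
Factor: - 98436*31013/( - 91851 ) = 2^2*13^1*17^( - 1)* 631^1*1801^( - 1)*31013^1 = 1017598556/30617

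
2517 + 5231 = 7748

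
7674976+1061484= 8736460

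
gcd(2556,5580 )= 36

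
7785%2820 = 2145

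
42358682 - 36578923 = 5779759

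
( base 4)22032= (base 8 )1216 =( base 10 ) 654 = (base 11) 545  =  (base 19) 1F8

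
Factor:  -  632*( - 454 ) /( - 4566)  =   - 143464/2283 = - 2^3*3^( - 1)*79^1*227^1*761^( - 1)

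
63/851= 63/851= 0.07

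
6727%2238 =13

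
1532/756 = 2+5/189 = 2.03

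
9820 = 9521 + 299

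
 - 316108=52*(-6079)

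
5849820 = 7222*810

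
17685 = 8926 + 8759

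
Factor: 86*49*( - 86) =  - 2^2 * 7^2*43^2 = -362404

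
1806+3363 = 5169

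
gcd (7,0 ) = 7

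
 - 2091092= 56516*( - 37) 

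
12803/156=82 + 11/156 = 82.07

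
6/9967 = 6/9967 =0.00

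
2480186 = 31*80006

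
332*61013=20256316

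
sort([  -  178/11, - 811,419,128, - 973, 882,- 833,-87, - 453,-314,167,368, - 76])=[ - 973, - 833, - 811, - 453, - 314 , -87, - 76, - 178/11, 128, 167, 368, 419, 882]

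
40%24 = 16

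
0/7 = 0 = 0.00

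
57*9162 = 522234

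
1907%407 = 279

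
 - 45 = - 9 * 5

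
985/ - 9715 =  - 1 + 1746/1943 = - 0.10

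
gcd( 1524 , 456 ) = 12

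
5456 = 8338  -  2882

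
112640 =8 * 14080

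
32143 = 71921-39778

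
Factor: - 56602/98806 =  - 7^1*13^1*127^(-1)*311^1*389^( - 1)= - 28301/49403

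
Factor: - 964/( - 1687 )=2^2 * 7^ (-1) = 4/7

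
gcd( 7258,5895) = 1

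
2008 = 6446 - 4438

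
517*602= 311234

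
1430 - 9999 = - 8569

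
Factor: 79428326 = 2^1*39714163^1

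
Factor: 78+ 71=149^1 = 149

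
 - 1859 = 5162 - 7021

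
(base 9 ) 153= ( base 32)41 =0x81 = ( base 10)129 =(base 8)201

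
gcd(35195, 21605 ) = 5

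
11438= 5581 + 5857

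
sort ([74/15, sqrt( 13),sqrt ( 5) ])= [sqrt( 5 ), sqrt( 13),  74/15] 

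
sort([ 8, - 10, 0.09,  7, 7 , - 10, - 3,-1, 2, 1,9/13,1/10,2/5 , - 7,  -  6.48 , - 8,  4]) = [ - 10, - 10, - 8, - 7,-6.48, - 3, - 1,  0.09,  1/10,2/5 , 9/13,  1, 2, 4,7,  7, 8 ]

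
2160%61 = 25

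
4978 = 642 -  - 4336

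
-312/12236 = - 78/3059 = - 0.03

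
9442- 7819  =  1623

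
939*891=836649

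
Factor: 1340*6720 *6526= 58765324800 = 2^9*3^1*5^2*7^1*13^1 * 67^1*251^1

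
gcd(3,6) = 3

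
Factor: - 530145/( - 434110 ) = 106029/86822 = 2^ ( - 1 )*3^4* 7^1*11^1*17^1*43411^( - 1) 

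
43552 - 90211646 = - 90168094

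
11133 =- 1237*( - 9 )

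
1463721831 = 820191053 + 643530778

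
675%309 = 57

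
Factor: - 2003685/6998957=  -  3^1 * 5^1*7^( - 1 )*31^2*37^(- 1)*61^( - 1) * 139^1*443^ (-1) 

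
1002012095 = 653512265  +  348499830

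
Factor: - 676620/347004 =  - 3^( - 3 ) * 5^1*17^(-1 )*179^1 = - 895/459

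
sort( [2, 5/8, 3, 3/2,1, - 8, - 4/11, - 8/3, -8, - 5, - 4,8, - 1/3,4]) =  [ - 8, - 8, - 5, - 4 , - 8/3, - 4/11, - 1/3, 5/8,1 , 3/2,2,3,4,8] 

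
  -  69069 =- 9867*7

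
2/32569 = 2/32569 = 0.00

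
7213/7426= 7213/7426 = 0.97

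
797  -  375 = 422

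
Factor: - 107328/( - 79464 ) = 2^3 * 7^ ( - 1 )*11^( - 1 )*13^1 = 104/77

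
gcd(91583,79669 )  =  1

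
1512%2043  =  1512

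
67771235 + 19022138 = 86793373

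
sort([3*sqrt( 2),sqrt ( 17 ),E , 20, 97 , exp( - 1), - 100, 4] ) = [ - 100,  exp ( - 1),E, 4,  sqrt( 17 ) , 3*sqrt ( 2),  20,97]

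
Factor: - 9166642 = - 2^1*4583321^1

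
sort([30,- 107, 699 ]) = [ - 107,30, 699 ] 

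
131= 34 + 97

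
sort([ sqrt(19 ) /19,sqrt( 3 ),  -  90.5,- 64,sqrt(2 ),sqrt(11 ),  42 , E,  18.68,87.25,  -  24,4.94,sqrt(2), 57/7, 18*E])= [ - 90.5, - 64,-24, sqrt( 19 ) /19 , sqrt(2 ),  sqrt (2),  sqrt( 3),E,sqrt(11),4.94, 57/7,18.68,42 , 18*E,87.25 ]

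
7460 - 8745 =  - 1285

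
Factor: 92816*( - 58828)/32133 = - 2^6*3^( -1 )*7^1*11^1*191^1*5801^1 *10711^ ( - 1)= - 5460179648/32133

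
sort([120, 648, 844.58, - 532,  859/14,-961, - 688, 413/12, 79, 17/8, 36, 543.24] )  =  [  -  961,- 688, - 532 , 17/8,413/12, 36, 859/14 , 79, 120  ,  543.24,648 , 844.58]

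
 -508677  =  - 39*13043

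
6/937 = 6/937 =0.01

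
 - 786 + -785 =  - 1571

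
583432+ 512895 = 1096327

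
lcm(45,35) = 315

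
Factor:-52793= - 13^1*31^1*131^1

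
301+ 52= 353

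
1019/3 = 339  +  2/3 = 339.67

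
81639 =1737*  47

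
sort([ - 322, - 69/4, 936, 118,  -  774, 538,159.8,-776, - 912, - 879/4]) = [-912, - 776, - 774, - 322,-879/4, -69/4, 118, 159.8,538, 936]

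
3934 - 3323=611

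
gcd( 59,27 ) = 1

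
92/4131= 92/4131 = 0.02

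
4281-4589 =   -  308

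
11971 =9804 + 2167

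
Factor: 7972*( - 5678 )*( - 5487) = 248369142792 = 2^3*3^1*17^1*31^1*59^1*167^1*1993^1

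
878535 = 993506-114971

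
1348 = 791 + 557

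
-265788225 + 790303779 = 524515554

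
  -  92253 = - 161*573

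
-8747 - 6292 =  - 15039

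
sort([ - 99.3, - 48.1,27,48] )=[ -99.3, - 48.1,27 , 48]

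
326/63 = 326/63 = 5.17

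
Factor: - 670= - 2^1 * 5^1* 67^1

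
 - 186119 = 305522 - 491641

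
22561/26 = 22561/26 = 867.73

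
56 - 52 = 4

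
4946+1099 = 6045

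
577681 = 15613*37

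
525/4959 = 175/1653 = 0.11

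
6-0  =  6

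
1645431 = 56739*29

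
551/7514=551/7514 = 0.07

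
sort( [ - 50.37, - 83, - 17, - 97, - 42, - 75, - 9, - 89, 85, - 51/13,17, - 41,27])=[  -  97, - 89, - 83, - 75, - 50.37,  -  42, - 41, - 17,-9, - 51/13 , 17,27, 85 ] 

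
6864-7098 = -234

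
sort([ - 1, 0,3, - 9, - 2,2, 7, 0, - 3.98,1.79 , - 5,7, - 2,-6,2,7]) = [-9, - 6 ,-5, - 3.98,-2, - 2, - 1,0, 0,  1.79, 2,2, 3,7,7,7]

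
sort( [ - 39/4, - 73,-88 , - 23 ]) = [ - 88  , - 73, - 23, - 39/4]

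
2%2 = 0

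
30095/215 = 6019/43 = 139.98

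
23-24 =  - 1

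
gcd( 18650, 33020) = 10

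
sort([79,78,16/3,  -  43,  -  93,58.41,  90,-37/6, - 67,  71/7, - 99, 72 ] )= [ - 99, - 93, - 67, - 43,-37/6,16/3, 71/7,58.41 , 72,78 , 79,90]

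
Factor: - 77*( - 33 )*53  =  134673= 3^1*7^1*11^2*53^1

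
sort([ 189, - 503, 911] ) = [ - 503, 189,  911]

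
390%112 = 54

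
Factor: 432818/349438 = 571/461  =  461^(- 1)*571^1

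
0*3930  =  0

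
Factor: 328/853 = 2^3 * 41^1 * 853^ (-1)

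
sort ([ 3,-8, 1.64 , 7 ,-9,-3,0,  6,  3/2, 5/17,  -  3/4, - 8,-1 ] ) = [ -9, -8,-8, - 3, -1, - 3/4,  0,5/17, 3/2,  1.64, 3,  6, 7]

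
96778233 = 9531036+87247197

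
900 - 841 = 59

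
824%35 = 19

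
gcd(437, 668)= 1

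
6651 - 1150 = 5501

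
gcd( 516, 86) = 86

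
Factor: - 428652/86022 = -294/59 = - 2^1 * 3^1*7^2*59^( - 1 )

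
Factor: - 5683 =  - 5683^1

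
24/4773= 8/1591= 0.01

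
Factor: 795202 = 2^1*23^1*59^1 * 293^1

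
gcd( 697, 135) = 1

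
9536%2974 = 614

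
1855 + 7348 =9203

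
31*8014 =248434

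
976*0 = 0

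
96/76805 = 96/76805 = 0.00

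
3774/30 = 629/5 = 125.80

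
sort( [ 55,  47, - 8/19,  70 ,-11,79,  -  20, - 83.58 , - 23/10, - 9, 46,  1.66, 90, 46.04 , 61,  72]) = [ - 83.58, - 20, - 11, - 9, - 23/10, - 8/19,  1.66, 46, 46.04, 47 , 55,61,  70 , 72, 79, 90]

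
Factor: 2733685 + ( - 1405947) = 1327738 = 2^1*663869^1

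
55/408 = 55/408 = 0.13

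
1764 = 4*441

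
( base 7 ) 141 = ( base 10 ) 78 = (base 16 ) 4e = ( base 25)33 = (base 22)3C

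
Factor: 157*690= 2^1*3^1 * 5^1*23^1*157^1  =  108330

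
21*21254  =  446334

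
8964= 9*996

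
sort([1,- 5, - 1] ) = [ - 5,- 1,  1 ] 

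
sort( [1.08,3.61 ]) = [ 1.08 , 3.61] 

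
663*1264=838032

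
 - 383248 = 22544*( - 17)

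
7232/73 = 7232/73  =  99.07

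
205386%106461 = 98925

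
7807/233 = 33 + 118/233 =33.51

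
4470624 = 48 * 93138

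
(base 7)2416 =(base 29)11p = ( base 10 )895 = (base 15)3ea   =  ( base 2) 1101111111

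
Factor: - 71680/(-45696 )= 80/51=2^4*3^ ( - 1)*5^1*17^( - 1)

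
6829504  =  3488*1958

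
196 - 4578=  - 4382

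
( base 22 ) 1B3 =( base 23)18g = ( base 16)2d9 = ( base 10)729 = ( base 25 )144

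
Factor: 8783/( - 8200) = - 2^ (-3 )*5^( - 2)*41^(-1) * 8783^1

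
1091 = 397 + 694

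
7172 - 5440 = 1732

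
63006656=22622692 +40383964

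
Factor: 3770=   2^1*5^1*13^1*29^1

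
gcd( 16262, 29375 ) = 47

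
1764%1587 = 177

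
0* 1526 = 0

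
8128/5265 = 1+ 2863/5265 = 1.54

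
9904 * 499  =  4942096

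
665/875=19/25=0.76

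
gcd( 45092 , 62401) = 1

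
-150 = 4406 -4556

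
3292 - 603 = 2689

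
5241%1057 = 1013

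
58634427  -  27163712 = 31470715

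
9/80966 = 9/80966 = 0.00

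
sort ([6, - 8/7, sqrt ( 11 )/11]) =[-8/7 , sqrt(11 )/11,6]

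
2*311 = 622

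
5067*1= 5067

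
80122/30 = 2670 + 11/15=2670.73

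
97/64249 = 97/64249 = 0.00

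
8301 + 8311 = 16612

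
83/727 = 83/727 = 0.11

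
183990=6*30665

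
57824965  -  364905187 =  - 307080222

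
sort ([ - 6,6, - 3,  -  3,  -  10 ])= [ - 10, - 6, - 3, -3, 6]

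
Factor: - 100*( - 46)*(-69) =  - 317400 = - 2^3*3^1*5^2*23^2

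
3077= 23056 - 19979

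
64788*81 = 5247828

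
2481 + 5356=7837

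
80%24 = 8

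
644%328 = 316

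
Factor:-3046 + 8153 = 5107^1 = 5107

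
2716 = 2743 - 27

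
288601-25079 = 263522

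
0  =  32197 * 0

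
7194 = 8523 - 1329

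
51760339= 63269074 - 11508735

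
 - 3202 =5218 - 8420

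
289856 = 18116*16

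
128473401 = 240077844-111604443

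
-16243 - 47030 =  - 63273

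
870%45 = 15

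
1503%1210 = 293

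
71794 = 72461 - 667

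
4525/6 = 754 + 1/6 = 754.17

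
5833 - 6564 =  - 731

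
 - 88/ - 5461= 88/5461  =  0.02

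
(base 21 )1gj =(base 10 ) 796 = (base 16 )31C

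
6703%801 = 295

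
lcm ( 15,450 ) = 450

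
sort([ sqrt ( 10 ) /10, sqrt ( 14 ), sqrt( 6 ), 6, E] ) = [ sqrt( 10)/10,sqrt(6),  E, sqrt( 14 ),6] 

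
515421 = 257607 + 257814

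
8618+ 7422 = 16040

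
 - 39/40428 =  - 1 + 13463/13476 =- 0.00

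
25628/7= 3661 + 1/7 = 3661.14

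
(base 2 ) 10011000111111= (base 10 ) 9791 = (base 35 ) 7yq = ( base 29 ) BII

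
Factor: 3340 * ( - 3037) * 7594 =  - 77030346520 = - 2^3*5^1 * 167^1 * 3037^1 * 3797^1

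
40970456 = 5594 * 7324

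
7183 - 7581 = - 398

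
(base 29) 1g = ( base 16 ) 2d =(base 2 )101101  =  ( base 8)55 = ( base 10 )45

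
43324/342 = 126 + 116/171 = 126.68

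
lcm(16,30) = 240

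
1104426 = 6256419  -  5151993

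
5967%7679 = 5967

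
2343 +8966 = 11309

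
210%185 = 25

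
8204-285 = 7919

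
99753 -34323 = 65430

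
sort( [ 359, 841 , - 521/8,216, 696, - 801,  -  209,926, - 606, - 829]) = [ -829, - 801, - 606, - 209, - 521/8, 216, 359, 696, 841, 926 ] 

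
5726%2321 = 1084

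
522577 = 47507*11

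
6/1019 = 6/1019 = 0.01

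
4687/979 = 4687/979 =4.79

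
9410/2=4705 =4705.00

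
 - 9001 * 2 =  - 18002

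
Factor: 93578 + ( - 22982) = 70596  =  2^2*3^2*37^1 * 53^1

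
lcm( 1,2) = 2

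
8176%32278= 8176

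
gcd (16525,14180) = 5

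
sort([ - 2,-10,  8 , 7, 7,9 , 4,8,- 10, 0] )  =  [ - 10,-10, - 2,0, 4,7,  7,  8, 8, 9]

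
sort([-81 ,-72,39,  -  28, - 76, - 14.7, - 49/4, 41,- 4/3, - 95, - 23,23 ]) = [ - 95, - 81, - 76, - 72, - 28,-23, - 14.7,-49/4, - 4/3,23,39, 41 ]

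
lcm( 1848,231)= 1848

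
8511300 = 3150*2702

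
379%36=19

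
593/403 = 1 + 190/403 = 1.47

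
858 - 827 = 31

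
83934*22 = 1846548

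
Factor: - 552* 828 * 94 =- 42963264 = - 2^6*3^3 * 23^2*47^1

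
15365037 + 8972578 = 24337615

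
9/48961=9/48961 = 0.00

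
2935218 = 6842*429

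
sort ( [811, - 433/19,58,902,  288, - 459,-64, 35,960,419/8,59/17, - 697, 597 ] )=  [ - 697, - 459  ,  -  64, - 433/19, 59/17,35,419/8, 58, 288,597,  811,902,960]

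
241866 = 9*26874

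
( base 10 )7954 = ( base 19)130C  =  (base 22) G9C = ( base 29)9D8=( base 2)1111100010010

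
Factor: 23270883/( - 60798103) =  - 3^1*17^( - 1 )*3576359^( - 1)*7756961^1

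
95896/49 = 1957+3/49 = 1957.06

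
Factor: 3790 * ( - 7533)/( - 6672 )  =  2^( - 3 )*3^4*5^1*31^1*139^ (-1)*379^1 = 4758345/1112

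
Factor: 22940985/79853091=5^1*97^1 * 3541^( - 1 )* 7517^ (  -  1 ) * 15767^1 = 7646995/26617697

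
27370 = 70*391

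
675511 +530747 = 1206258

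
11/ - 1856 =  - 11/1856 = -0.01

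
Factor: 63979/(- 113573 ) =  - 467/829 = - 467^1*829^( - 1)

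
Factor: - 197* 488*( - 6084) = 2^5*3^2*13^2*61^1 * 197^1 = 584891424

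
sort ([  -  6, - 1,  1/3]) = [ - 6 , - 1,1/3] 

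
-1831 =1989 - 3820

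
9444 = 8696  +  748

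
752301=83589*9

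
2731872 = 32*85371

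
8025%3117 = 1791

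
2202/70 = 31 + 16/35 = 31.46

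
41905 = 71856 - 29951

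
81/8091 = 9/899 = 0.01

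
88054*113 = 9950102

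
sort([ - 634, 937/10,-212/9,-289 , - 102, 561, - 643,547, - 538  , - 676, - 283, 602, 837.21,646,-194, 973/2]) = [-676,-643, - 634, - 538, - 289, - 283 ,-194,-102,-212/9,937/10, 973/2 , 547,561, 602, 646,  837.21]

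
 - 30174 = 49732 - 79906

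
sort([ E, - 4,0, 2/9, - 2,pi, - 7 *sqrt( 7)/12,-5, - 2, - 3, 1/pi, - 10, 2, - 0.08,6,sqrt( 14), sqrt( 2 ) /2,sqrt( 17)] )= [ - 10, - 5, - 4 , - 3, - 2, - 2,-7*sqrt( 7 ) /12, - 0.08, 0, 2/9,1/pi, sqrt( 2 )/2,2,E, pi, sqrt( 14), sqrt (17 ), 6 ]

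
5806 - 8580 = - 2774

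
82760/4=20690 = 20690.00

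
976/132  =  244/33 = 7.39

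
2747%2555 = 192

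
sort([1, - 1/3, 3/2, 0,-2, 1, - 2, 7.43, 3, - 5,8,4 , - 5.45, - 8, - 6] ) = [  -  8, - 6, - 5.45, - 5, - 2,-2, - 1/3, 0, 1 , 1,3/2 , 3,  4,7.43, 8 ] 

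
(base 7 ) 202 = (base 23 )48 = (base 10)100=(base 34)2W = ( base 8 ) 144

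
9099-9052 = 47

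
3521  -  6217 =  - 2696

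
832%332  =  168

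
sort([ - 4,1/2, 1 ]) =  [ - 4 , 1/2, 1] 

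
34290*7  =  240030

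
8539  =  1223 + 7316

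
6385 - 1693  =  4692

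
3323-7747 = -4424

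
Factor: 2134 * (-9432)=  - 2^4 * 3^2 * 11^1*97^1*131^1=- 20127888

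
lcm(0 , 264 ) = 0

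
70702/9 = 70702/9 =7855.78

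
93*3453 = 321129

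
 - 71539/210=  - 71539/210 = - 340.66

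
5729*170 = 973930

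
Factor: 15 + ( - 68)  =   - 53 = - 53^1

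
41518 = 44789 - 3271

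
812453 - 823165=-10712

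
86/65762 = 43/32881=0.00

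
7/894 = 7/894=0.01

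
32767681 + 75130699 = 107898380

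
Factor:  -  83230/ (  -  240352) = 2^(- 4 )*5^1*37^( - 1 ) * 41^1 = 205/592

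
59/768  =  59/768 = 0.08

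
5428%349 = 193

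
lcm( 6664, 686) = 46648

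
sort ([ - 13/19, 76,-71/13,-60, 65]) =[ - 60,  -  71/13, - 13/19 , 65, 76]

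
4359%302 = 131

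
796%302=192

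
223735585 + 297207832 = 520943417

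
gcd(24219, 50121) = 9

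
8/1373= 8/1373 = 0.01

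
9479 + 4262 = 13741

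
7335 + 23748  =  31083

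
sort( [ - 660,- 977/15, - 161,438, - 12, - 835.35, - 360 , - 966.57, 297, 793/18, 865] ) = [ -966.57, - 835.35,-660, -360 ,-161, - 977/15, - 12, 793/18 , 297, 438, 865]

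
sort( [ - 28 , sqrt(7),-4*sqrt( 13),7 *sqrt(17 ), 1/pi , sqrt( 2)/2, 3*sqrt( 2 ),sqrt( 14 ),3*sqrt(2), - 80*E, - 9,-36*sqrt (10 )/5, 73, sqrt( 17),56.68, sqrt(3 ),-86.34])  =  [ - 80 * E,- 86.34 , - 28, - 36*sqrt(10)/5,  -  4*sqrt( 13),-9,  1/pi, sqrt( 2) /2, sqrt( 3 ), sqrt( 7), sqrt( 14 ), sqrt(17),3*sqrt( 2), 3*sqrt( 2), 7*sqrt(17), 56.68, 73]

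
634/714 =317/357 =0.89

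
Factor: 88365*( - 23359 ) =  - 2064118035 = -3^1*5^1*7^1*43^1*47^1*71^1*137^1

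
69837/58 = 1204 + 5/58 = 1204.09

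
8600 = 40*215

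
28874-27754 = 1120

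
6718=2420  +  4298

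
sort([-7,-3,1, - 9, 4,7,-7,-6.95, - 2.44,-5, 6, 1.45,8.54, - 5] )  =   [-9, - 7,-7, - 6.95,- 5,  -  5,  -  3,- 2.44,1, 1.45, 4, 6, 7,8.54 ]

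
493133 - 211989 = 281144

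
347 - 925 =  -  578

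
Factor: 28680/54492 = 2^1 *5^1 *19^(  -  1) = 10/19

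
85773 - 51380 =34393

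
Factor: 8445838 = 2^1*17^1 * 248407^1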